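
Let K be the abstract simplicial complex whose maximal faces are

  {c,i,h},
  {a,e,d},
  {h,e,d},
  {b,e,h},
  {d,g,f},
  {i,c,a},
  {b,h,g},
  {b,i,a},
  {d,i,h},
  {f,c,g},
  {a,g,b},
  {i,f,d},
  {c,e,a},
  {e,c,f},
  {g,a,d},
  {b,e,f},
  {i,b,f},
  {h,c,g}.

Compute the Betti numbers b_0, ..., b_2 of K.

Take the total order a < b < c < d < e < f < g < h < i on the vertex set. Then K (dimension 2) consists of the simplices:

  0-simplices (9): a, b, c, d, e, f, g, h, i
  1-simplices (27): ab, ac, ad, ae, ag, ai, be, bf, bg, bh, bi, ce, cf, cg, ch, ci, de, df, dg, dh, di, ef, eh, fg, fi, gh, hi
  2-simplices (18): abg, abi, ace, aci, ade, adg, bef, beh, bfi, bgh, cef, cfg, cgh, chi, deh, dfg, dfi, dhi

so the chain groups are C_0 ≅ Z^9, C_1 ≅ Z^27, C_2 ≅ Z^18.

The boundary map ∂_1: C_1 → C_0 maps an edge to its endpoints' difference, ∂[p,q] = q − p. For instance
  ∂cg = g − c.
As a 9×27 matrix over Z this has rank 8, with invariant factors (1,1,1,1,1,1,1,1).

The boundary map ∂_2: C_2 → C_1 sends each 2-simplex [p,q,r] to [q,r] − [p,r] + [p,q]. For instance
  ∂bef = ef − bf + be,
  ∂dfi = fi − di + df.
The 27×18 boundary matrix has rank 17 and Smith normal form diag(1,1,1,1,1,1,1,1,1,1,1,1,1,1,1,1,1).

Reading off H_k = ker ∂_k / im ∂_{k+1}:

  H_0: rank C_0 − rank ∂_1 = 9 − 8 = 1, and the invariant factors of ∂_1 are all 1, so H_0 ≅ Z.
  H_1: rank ker ∂_1 − rank ∂_2 = (27 − 8) − 17 = 2, and the invariant factors of ∂_2 are all 1, so H_1 ≅ Z^2.
  H_2: rank ker ∂_2 − rank ∂_3 = (18 − 17) − 0 = 1, and there is no ∂_3, so H_2 ≅ Z.

As a check, the Euler characteristic is 9 − 27 + 18 = 0, which agrees with 1 − 2 + 1 = 0.
(K is a triangulation of the torus T^2.)

Hence the Betti numbers are b_0 = 1, b_1 = 2, b_2 = 1.

b_0 = 1, b_1 = 2, b_2 = 1.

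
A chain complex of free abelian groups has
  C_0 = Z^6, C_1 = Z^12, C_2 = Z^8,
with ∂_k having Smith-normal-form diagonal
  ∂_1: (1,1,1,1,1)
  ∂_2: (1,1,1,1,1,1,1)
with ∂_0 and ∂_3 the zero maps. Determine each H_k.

H_0: b_0 = 6 − 0 − 5 = 1; torsion from ∂_1 factors > 1: none. So H_0 ≅ Z.
H_1: b_1 = 12 − 5 − 7 = 0; torsion from ∂_2 factors > 1: none. So H_1 ≅ 0.
H_2: b_2 = 8 − 7 − 0 = 1; torsion from ∂_3 factors > 1: none. So H_2 ≅ Z.

H_0 ≅ Z,  H_1 = 0,  H_2 ≅ Z.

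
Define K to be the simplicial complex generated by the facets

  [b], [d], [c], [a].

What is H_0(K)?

We work with the vertex ordering a < b < c < d. The simplices of K, each written with vertices in increasing order, are:

  0-simplices (4): a, b, c, d

Hence C_0 ≅ Z^4.

Computing H_k = (kernel of ∂_k) / (image of ∂_{k+1}):

  H_0: rank C_0 − rank ∂_1 = 4 − 0 = 4, and there is no ∂_1, so H_0 = Z^4.

H_0 = Z^4.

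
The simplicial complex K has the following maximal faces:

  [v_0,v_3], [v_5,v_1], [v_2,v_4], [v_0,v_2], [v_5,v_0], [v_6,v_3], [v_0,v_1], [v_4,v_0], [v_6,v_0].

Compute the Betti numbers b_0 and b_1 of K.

We work with the vertex ordering v_0 < v_1 < v_2 < v_3 < v_4 < v_5 < v_6. The simplices of K, each written with vertices in increasing order, are:

  0-simplices (7): [v_0], [v_1], [v_2], [v_3], [v_4], [v_5], [v_6]
  1-simplices (9): [v_0,v_1], [v_0,v_2], [v_0,v_3], [v_0,v_4], [v_0,v_5], [v_0,v_6], [v_1,v_5], [v_2,v_4], [v_3,v_6]

so the chain groups are C_0 ≅ Z^7, C_1 ≅ Z^9.

∂_1: C_1 → C_0 is given by ∂[p,q] = [q] − [p]. For instance
  ∂[v_0,v_2] = [v_2] − [v_0].
The resulting 7×9 matrix has rank 6, and its Smith normal form has invariant factors (1,1,1,1,1,1).

Now H_k = ker ∂_k / im ∂_{k+1}, so:

  H_0: rank C_0 − rank ∂_1 = 7 − 6 = 1, and the invariant factors of ∂_1 are all 1, so H_0 ≅ Z.
  H_1: rank ker ∂_1 − rank ∂_2 = (9 − 6) − 0 = 3, and there is no ∂_2, so H_1 ≅ Z^3.

Hence the Betti numbers are b_0 = 1, b_1 = 3.

b_0 = 1, b_1 = 3.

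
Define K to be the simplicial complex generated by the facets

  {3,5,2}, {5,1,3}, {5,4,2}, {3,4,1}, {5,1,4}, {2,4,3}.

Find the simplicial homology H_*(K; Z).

H_0 = Z,  H_1 = 0,  H_2 = Z.

Fix the vertex order 1 < 2 < 3 < 4 < 5 and write every simplex with vertices in increasing order. Then dim K = 2 and the simplices of K are:

  0-simplices (5): [1], [2], [3], [4], [5]
  1-simplices (9): [1,3], [1,4], [1,5], [2,3], [2,4], [2,5], [3,4], [3,5], [4,5]
  2-simplices (6): [1,3,4], [1,3,5], [1,4,5], [2,3,4], [2,3,5], [2,4,5]

so the chain groups are C_0 ≅ Z^5, C_1 ≅ Z^9, C_2 ≅ Z^6.

∂_1: C_1 → C_0 is given by ∂[p,q] = [q] − [p]. For instance
  ∂[1,4] = [4] − [1].
The 5×9 boundary matrix has rank 4 and Smith normal form diag(1,1,1,1).

∂_2: C_2 → C_1 maps a triangle to the signed sum of its edges. For instance
  ∂[1,4,5] = [4,5] − [1,5] + [1,4],
  ∂[2,3,5] = [3,5] − [2,5] + [2,3].
The 9×6 boundary matrix has rank 5 and Smith normal form diag(1,1,1,1,1).

From H_k ≅ ker(∂_k) / im(∂_{k+1}) we obtain:

  H_0: rank C_0 − rank ∂_1 = 5 − 4 = 1, and the invariant factors of ∂_1 are all 1, so H_0 ≅ Z.
  H_1: rank ker ∂_1 − rank ∂_2 = (9 − 4) − 5 = 0, and the invariant factors of ∂_2 are all 1, so H_1 ≅ 0.
  H_2: rank ker ∂_2 − rank ∂_3 = (6 − 5) − 0 = 1, and there is no ∂_3, so H_2 ≅ Z.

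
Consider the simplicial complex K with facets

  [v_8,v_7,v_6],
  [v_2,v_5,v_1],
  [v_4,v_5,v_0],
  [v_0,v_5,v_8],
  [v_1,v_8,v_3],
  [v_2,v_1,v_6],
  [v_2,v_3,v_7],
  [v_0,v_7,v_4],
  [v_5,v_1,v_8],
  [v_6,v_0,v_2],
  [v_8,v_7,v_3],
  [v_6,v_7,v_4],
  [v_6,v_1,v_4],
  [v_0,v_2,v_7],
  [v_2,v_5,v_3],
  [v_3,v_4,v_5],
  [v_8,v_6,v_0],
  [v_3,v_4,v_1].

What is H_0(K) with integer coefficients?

Order the vertices as v_0 < v_1 < v_2 < v_3 < v_4 < v_5 < v_6 < v_7 < v_8. Listing each simplex with vertices in this order, K has dimension 2 with simplices:

  0-simplices (9): [v_0], [v_1], [v_2], [v_3], [v_4], [v_5], [v_6], [v_7], [v_8]
  1-simplices (27): (27 of them)
  2-simplices (18): (18 of them)

so the chain groups are C_0 ≅ Z^9, C_1 ≅ Z^27, C_2 ≅ Z^18.

Boundary ∂_1: C_1 → C_0 maps an edge to its endpoints' difference, ∂[p,q] = q − p. For instance
  ∂[v_0,v_2] = [v_2] − [v_0].
This gives a 9×27 integer matrix of rank 8; reducing to Smith normal form yields diagonal entries (1,1,1,1,1,1,1,1).

The boundary map ∂_2: C_2 → C_1 acts by ∂[p,q,r] = [q,r] − [p,r] + [p,q]. For instance
  ∂[v_0,v_2,v_7] = [v_2,v_7] − [v_0,v_7] + [v_0,v_2],
  ∂[v_0,v_2,v_6] = [v_2,v_6] − [v_0,v_6] + [v_0,v_2].
As a 27×18 matrix over Z this has rank 18, with invariant factors (1,1,1,1,1,1,1,1,1,1,1,1,1,1,1,1,1,2).

From H_k ≅ ker(∂_k) / im(∂_{k+1}) we obtain:

  H_0: rank C_0 − rank ∂_1 = 9 − 8 = 1, and the invariant factors of ∂_1 are all 1, so H_0 = Z.

H_0 ≅ Z.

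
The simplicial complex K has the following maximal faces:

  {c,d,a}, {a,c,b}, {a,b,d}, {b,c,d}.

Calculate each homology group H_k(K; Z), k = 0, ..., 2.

Fix the vertex order a < b < c < d and write every simplex with vertices in increasing order. Then dim K = 2 and the simplices of K are:

  0-simplices (4): a, b, c, d
  1-simplices (6): ab, ac, ad, bc, bd, cd
  2-simplices (4): abc, abd, acd, bcd

Hence C_0 ≅ Z^4, C_1 ≅ Z^6, C_2 ≅ Z^4.

Boundary ∂_1: C_1 → C_0 sends each edge [p,q] (with p < q) to q − p.
The resulting 4×6 matrix has rank 3, and its Smith normal form has invariant factors (1,1,1).

The boundary map ∂_2: C_2 → C_1 sends each 2-simplex [p,q,r] to [q,r] − [p,r] + [p,q]. For instance
  ∂bcd = cd − bd + bc,
  ∂abd = bd − ad + ab.
As a 6×4 matrix over Z this has rank 3, with invariant factors (1,1,1).

Computing H_k = (kernel of ∂_k) / (image of ∂_{k+1}):

  H_0: rank C_0 − rank ∂_1 = 4 − 3 = 1, and the invariant factors of ∂_1 are all 1, so H_0 ≅ Z.
  H_1: rank ker ∂_1 − rank ∂_2 = (6 − 3) − 3 = 0, and the invariant factors of ∂_2 are all 1, so H_1 ≅ 0.
  H_2: rank ker ∂_2 − rank ∂_3 = (4 − 3) − 0 = 1, and there is no ∂_3, so H_2 ≅ Z.

H_0 ≅ Z,  H_1 = 0,  H_2 ≅ Z.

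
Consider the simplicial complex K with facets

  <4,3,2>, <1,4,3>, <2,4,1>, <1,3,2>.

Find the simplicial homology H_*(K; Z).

H_0 ≅ Z,  H_1 = 0,  H_2 ≅ Z.

Take the total order 1 < 2 < 3 < 4 on the vertex set. Then K (dimension 2) consists of the simplices:

  0-simplices (4): [1], [2], [3], [4]
  1-simplices (6): [1,2], [1,3], [1,4], [2,3], [2,4], [3,4]
  2-simplices (4): [1,2,3], [1,2,4], [1,3,4], [2,3,4]

giving chain groups C_0 ≅ Z^4, C_1 ≅ Z^6, C_2 ≅ Z^4.

The boundary map ∂_1: C_1 → C_0 maps an edge to its endpoints' difference, ∂[p,q] = q − p. For instance
  ∂[2,3] = [3] − [2].
As a 4×6 matrix over Z this has rank 3, with invariant factors (1,1,1).

The boundary map ∂_2: C_2 → C_1 acts by ∂[p,q,r] = [q,r] − [p,r] + [p,q]. For instance
  ∂[2,3,4] = [3,4] − [2,4] + [2,3],
  ∂[1,2,3] = [2,3] − [1,3] + [1,2].
The resulting 6×4 matrix has rank 3, and its Smith normal form has invariant factors (1,1,1).

Computing H_k = (kernel of ∂_k) / (image of ∂_{k+1}):

  H_0: rank C_0 − rank ∂_1 = 4 − 3 = 1, and the invariant factors of ∂_1 are all 1, so H_0 = Z.
  H_1: rank ker ∂_1 − rank ∂_2 = (6 − 3) − 3 = 0, and the invariant factors of ∂_2 are all 1, so H_1 = 0.
  H_2: rank ker ∂_2 − rank ∂_3 = (4 − 3) − 0 = 1, and there is no ∂_3, so H_2 = Z.

(K is a triangulation of the 2-sphere S^2.)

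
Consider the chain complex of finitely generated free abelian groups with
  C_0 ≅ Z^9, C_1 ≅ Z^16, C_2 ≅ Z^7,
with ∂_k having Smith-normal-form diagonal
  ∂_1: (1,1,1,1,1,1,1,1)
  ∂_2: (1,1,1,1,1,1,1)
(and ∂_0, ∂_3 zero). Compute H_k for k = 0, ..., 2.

H_0 ≅ Z,  H_1 ≅ Z,  H_2 = 0.

H_0: b_0 = 9 − 0 − 8 = 1; torsion from ∂_1 factors > 1: none. So H_0 ≅ Z.
H_1: b_1 = 16 − 8 − 7 = 1; torsion from ∂_2 factors > 1: none. So H_1 ≅ Z.
H_2: b_2 = 7 − 7 − 0 = 0; torsion from ∂_3 factors > 1: none. So H_2 ≅ 0.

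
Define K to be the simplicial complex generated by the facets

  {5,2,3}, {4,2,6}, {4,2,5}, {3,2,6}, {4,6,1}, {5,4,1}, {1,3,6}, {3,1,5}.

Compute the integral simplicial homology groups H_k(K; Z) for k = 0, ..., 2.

Fix the vertex order 1 < 2 < 3 < 4 < 5 < 6 and write every simplex with vertices in increasing order. Then dim K = 2 and the simplices of K are:

  0-simplices (6): [1], [2], [3], [4], [5], [6]
  1-simplices (12): [1,3], [1,4], [1,5], [1,6], [2,3], [2,4], [2,5], [2,6], [3,5], [3,6], [4,5], [4,6]
  2-simplices (8): [1,3,5], [1,3,6], [1,4,5], [1,4,6], [2,3,5], [2,3,6], [2,4,5], [2,4,6]

so the chain groups are C_0 ≅ Z^6, C_1 ≅ Z^12, C_2 ≅ Z^8.

The boundary map ∂_1: C_1 → C_0 maps an edge to its endpoints' difference, ∂[p,q] = q − p. For instance
  ∂[3,5] = [5] − [3].
This gives a 6×12 integer matrix of rank 5; reducing to Smith normal form yields diagonal entries (1,1,1,1,1).

The boundary map ∂_2: C_2 → C_1 maps a triangle to the signed sum of its edges. For instance
  ∂[2,3,5] = [3,5] − [2,5] + [2,3],
  ∂[1,4,6] = [4,6] − [1,6] + [1,4].
The resulting 12×8 matrix has rank 7, and its Smith normal form has invariant factors (1,1,1,1,1,1,1).

Now H_k = ker ∂_k / im ∂_{k+1}, so:

  H_0: rank C_0 − rank ∂_1 = 6 − 5 = 1, and the invariant factors of ∂_1 are all 1, so H_0 = Z.
  H_1: rank ker ∂_1 − rank ∂_2 = (12 − 5) − 7 = 0, and the invariant factors of ∂_2 are all 1, so H_1 = 0.
  H_2: rank ker ∂_2 − rank ∂_3 = (8 − 7) − 0 = 1, and there is no ∂_3, so H_2 = Z.

(K is a triangulation of the 2-sphere S^2.)

H_0 ≅ Z,  H_1 = 0,  H_2 ≅ Z.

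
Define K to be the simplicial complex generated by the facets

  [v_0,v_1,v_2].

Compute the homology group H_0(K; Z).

H_0 = Z.

Fix the vertex order v_0 < v_1 < v_2 and write every simplex with vertices in increasing order. Then dim K = 2 and the simplices of K are:

  0-simplices (3): [v_0], [v_1], [v_2]
  1-simplices (3): [v_0,v_1], [v_0,v_2], [v_1,v_2]
  2-simplices (1): [v_0,v_1,v_2]

Hence C_0 ≅ Z^3, C_1 ≅ Z^3, C_2 ≅ Z^1.

∂_1: C_1 → C_0 maps an edge to its endpoints' difference, ∂[p,q] = q − p.
This gives a 3×3 integer matrix of rank 2; reducing to Smith normal form yields diagonal entries (1,1).

The boundary map ∂_2: C_2 → C_1 sends each 2-simplex [p,q,r] to [q,r] − [p,r] + [p,q]. For instance
  ∂[v_0,v_1,v_2] = [v_1,v_2] − [v_0,v_2] + [v_0,v_1].
The 3×1 boundary matrix has rank 1 and Smith normal form diag(1).

Now H_k = ker ∂_k / im ∂_{k+1}, so:

  H_0: rank C_0 − rank ∂_1 = 3 − 2 = 1, and the invariant factors of ∂_1 are all 1, so H_0 ≅ Z.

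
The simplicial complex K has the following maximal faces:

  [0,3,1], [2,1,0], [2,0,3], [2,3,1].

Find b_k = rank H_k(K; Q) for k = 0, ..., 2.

Fix the vertex order 0 < 1 < 2 < 3 and write every simplex with vertices in increasing order. Then dim K = 2 and the simplices of K are:

  0-simplices (4): [0], [1], [2], [3]
  1-simplices (6): [0,1], [0,2], [0,3], [1,2], [1,3], [2,3]
  2-simplices (4): [0,1,2], [0,1,3], [0,2,3], [1,2,3]

giving chain groups C_0 ≅ Z^4, C_1 ≅ Z^6, C_2 ≅ Z^4.

The boundary map ∂_1: C_1 → C_0 is given by ∂[p,q] = [q] − [p]. For instance
  ∂[0,3] = [3] − [0].
The 4×6 boundary matrix has rank 3 and Smith normal form diag(1,1,1).

∂_2: C_2 → C_1 sends each 2-simplex [p,q,r] to [q,r] − [p,r] + [p,q]. For instance
  ∂[0,1,2] = [1,2] − [0,2] + [0,1],
  ∂[0,1,3] = [1,3] − [0,3] + [0,1].
This gives a 6×4 integer matrix of rank 3; reducing to Smith normal form yields diagonal entries (1,1,1).

From H_k ≅ ker(∂_k) / im(∂_{k+1}) we obtain:

  H_0: rank C_0 − rank ∂_1 = 4 − 3 = 1, and the invariant factors of ∂_1 are all 1, so H_0 ≅ Z.
  H_1: rank ker ∂_1 − rank ∂_2 = (6 − 3) − 3 = 0, and the invariant factors of ∂_2 are all 1, so H_1 ≅ 0.
  H_2: rank ker ∂_2 − rank ∂_3 = (4 − 3) − 0 = 1, and there is no ∂_3, so H_2 ≅ Z.

(K is a triangulation of the 2-sphere S^2.)

Hence the Betti numbers are b_0 = 1, b_1 = 0, b_2 = 1.

b_0 = 1, b_1 = 0, b_2 = 1.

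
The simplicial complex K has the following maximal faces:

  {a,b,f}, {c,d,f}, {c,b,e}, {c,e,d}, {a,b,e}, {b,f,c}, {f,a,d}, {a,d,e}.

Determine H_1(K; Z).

H_1 = 0.

Fix the vertex order a < b < c < d < e < f and write every simplex with vertices in increasing order. Then dim K = 2 and the simplices of K are:

  0-simplices (6): a, b, c, d, e, f
  1-simplices (12): ab, ad, ae, af, bc, be, bf, cd, ce, cf, de, df
  2-simplices (8): abe, abf, ade, adf, bce, bcf, cde, cdf

so the chain groups are C_0 ≅ Z^6, C_1 ≅ Z^12, C_2 ≅ Z^8.

The boundary map ∂_1: C_1 → C_0 maps an edge to its endpoints' difference, ∂[p,q] = q − p.
The resulting 6×12 matrix has rank 5, and its Smith normal form has invariant factors (1,1,1,1,1).

The boundary map ∂_2: C_2 → C_1 maps a triangle to the signed sum of its edges. For instance
  ∂abf = bf − af + ab,
  ∂abe = be − ae + ab.
This gives a 12×8 integer matrix of rank 7; reducing to Smith normal form yields diagonal entries (1,1,1,1,1,1,1).

From H_k ≅ ker(∂_k) / im(∂_{k+1}) we obtain:

  H_1: rank ker ∂_1 − rank ∂_2 = (12 − 5) − 7 = 0, and the invariant factors of ∂_2 are all 1, so H_1 = 0.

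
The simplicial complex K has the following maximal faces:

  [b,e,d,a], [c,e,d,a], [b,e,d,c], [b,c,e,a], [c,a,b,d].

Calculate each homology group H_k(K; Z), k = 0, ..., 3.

We work with the vertex ordering a < b < c < d < e. The simplices of K, each written with vertices in increasing order, are:

  0-simplices (5): a, b, c, d, e
  1-simplices (10): ab, ac, ad, ae, bc, bd, be, cd, ce, de
  2-simplices (10): abc, abd, abe, acd, ace, ade, bcd, bce, bde, cde
  3-simplices (5): abcd, abce, abde, acde, bcde

so the chain groups are C_0 ≅ Z^5, C_1 ≅ Z^10, C_2 ≅ Z^10, C_3 ≅ Z^5.

Boundary ∂_1: C_1 → C_0 maps an edge to its endpoints' difference, ∂[p,q] = q − p.
The 5×10 boundary matrix has rank 4 and Smith normal form diag(1,1,1,1).

Boundary ∂_2: C_2 → C_1 maps a triangle to the signed sum of its edges. For instance
  ∂cde = de − ce + cd,
  ∂acd = cd − ad + ac.
This gives a 10×10 integer matrix of rank 6; reducing to Smith normal form yields diagonal entries (1,1,1,1,1,1).

∂_3: C_3 → C_2 sends each 3-simplex σ to the alternating sum Σ_i (−1)^i (σ with its i-th vertex removed). For instance
  ∂abce = bce − ace + abe − abc,
  ∂abde = bde − ade + abe − abd.
As a 10×5 matrix over Z this has rank 4, with invariant factors (1,1,1,1).

Computing H_k = (kernel of ∂_k) / (image of ∂_{k+1}):

  H_0: rank C_0 − rank ∂_1 = 5 − 4 = 1, and the invariant factors of ∂_1 are all 1, so H_0 = Z.
  H_1: rank ker ∂_1 − rank ∂_2 = (10 − 4) − 6 = 0, and the invariant factors of ∂_2 are all 1, so H_1 = 0.
  H_2: rank ker ∂_2 − rank ∂_3 = (10 − 6) − 4 = 0, and the invariant factors of ∂_3 are all 1, so H_2 = 0.
  H_3: rank ker ∂_3 − rank ∂_4 = (5 − 4) − 0 = 1, and there is no ∂_4, so H_3 = Z.

As a check, the Euler characteristic is 5 − 10 + 10 − 5 = 0, which agrees with 1 − 0 + 0 − 1 = 0.
(K is a triangulation of the 3-sphere S^3.)

H_0 = Z,  H_1 = 0,  H_2 = 0,  H_3 = Z.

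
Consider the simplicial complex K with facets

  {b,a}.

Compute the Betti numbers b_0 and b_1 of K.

b_0 = 1, b_1 = 0.

We work with the vertex ordering a < b. The simplices of K, each written with vertices in increasing order, are:

  0-simplices (2): a, b
  1-simplices (1): ab

giving chain groups C_0 ≅ Z^2, C_1 ≅ Z^1.

∂_1: C_1 → C_0 is given by ∂[p,q] = [q] − [p].
This gives a 2×1 integer matrix of rank 1; reducing to Smith normal form yields diagonal entries (1).

Now H_k = ker ∂_k / im ∂_{k+1}, so:

  H_0: rank C_0 − rank ∂_1 = 2 − 1 = 1, and the invariant factors of ∂_1 are all 1, so H_0 ≅ Z.
  H_1: rank ker ∂_1 − rank ∂_2 = (1 − 1) − 0 = 0, and there is no ∂_2, so H_1 ≅ 0.

Hence the Betti numbers are b_0 = 1, b_1 = 0.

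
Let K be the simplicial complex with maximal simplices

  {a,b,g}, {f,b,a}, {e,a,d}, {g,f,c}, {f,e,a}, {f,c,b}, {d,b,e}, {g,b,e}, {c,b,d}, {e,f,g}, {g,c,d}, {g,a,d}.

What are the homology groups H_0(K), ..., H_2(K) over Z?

Order the vertices as a < b < c < d < e < f < g. Listing each simplex with vertices in this order, K has dimension 2 with simplices:

  0-simplices (7): a, b, c, d, e, f, g
  1-simplices (18): ab, ad, ae, af, ag, bc, bd, be, bf, bg, cd, cf, cg, de, dg, ef, eg, fg
  2-simplices (12): abf, abg, ade, adg, aef, bcd, bcf, bde, beg, cdg, cfg, efg

giving chain groups C_0 ≅ Z^7, C_1 ≅ Z^18, C_2 ≅ Z^12.

Boundary ∂_1: C_1 → C_0 sends each edge [p,q] (with p < q) to q − p.
This gives a 7×18 integer matrix of rank 6; reducing to Smith normal form yields diagonal entries (1,1,1,1,1,1).

∂_2: C_2 → C_1 acts by ∂[p,q,r] = [q,r] − [p,r] + [p,q]. For instance
  ∂bcd = cd − bd + bc,
  ∂adg = dg − ag + ad.
The resulting 18×12 matrix has rank 12, and its Smith normal form has invariant factors (1,1,1,1,1,1,1,1,1,1,1,2).

Reading off H_k = ker ∂_k / im ∂_{k+1}:

  H_0: rank C_0 − rank ∂_1 = 7 − 6 = 1, and the invariant factors of ∂_1 are all 1, so H_0 = Z.
  H_1: rank ker ∂_1 − rank ∂_2 = (18 − 6) − 12 = 0, and ∂_2 has invariant factor 2 > 1, so H_1 = Z/2.
  H_2: rank ker ∂_2 − rank ∂_3 = (12 − 12) − 0 = 0, and there is no ∂_3, so H_2 = 0.

H_0 ≅ Z,  H_1 ≅ Z/2,  H_2 = 0.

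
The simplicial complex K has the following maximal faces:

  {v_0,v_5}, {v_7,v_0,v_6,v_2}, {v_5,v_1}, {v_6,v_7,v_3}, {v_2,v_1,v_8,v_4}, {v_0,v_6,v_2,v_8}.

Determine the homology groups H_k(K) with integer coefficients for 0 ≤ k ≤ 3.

H_0 = Z,  H_1 = Z,  H_2 = 0,  H_3 = 0.

We work with the vertex ordering v_0 < v_1 < v_2 < v_3 < v_4 < v_5 < v_6 < v_7 < v_8. The simplices of K, each written with vertices in increasing order, are:

  0-simplices (9): [v_0], [v_1], [v_2], [v_3], [v_4], [v_5], [v_6], [v_7], [v_8]
  1-simplices (18): (18 of them)
  2-simplices (12): (12 of them)
  3-simplices (3): [v_0,v_2,v_6,v_7], [v_0,v_2,v_6,v_8], [v_1,v_2,v_4,v_8]

giving chain groups C_0 ≅ Z^9, C_1 ≅ Z^18, C_2 ≅ Z^12, C_3 ≅ Z^3.

The boundary map ∂_1: C_1 → C_0 is given by ∂[p,q] = [q] − [p]. For instance
  ∂[v_6,v_7] = [v_7] − [v_6].
This gives a 9×18 integer matrix of rank 8; reducing to Smith normal form yields diagonal entries (1,1,1,1,1,1,1,1).

Boundary ∂_2: C_2 → C_1 maps a triangle to the signed sum of its edges. For instance
  ∂[v_1,v_4,v_8] = [v_4,v_8] − [v_1,v_8] + [v_1,v_4],
  ∂[v_0,v_2,v_8] = [v_2,v_8] − [v_0,v_8] + [v_0,v_2].
The resulting 18×12 matrix has rank 9, and its Smith normal form has invariant factors (1,1,1,1,1,1,1,1,1).

∂_3: C_3 → C_2 sends each 3-simplex σ to the alternating sum Σ_i (−1)^i (σ with its i-th vertex removed). For instance
  ∂[v_0,v_2,v_6,v_8] = [v_2,v_6,v_8] − [v_0,v_6,v_8] + [v_0,v_2,v_8] − [v_0,v_2,v_6],
  ∂[v_1,v_2,v_4,v_8] = [v_2,v_4,v_8] − [v_1,v_4,v_8] + [v_1,v_2,v_8] − [v_1,v_2,v_4].
As a 12×3 matrix over Z this has rank 3, with invariant factors (1,1,1).

Reading off H_k = ker ∂_k / im ∂_{k+1}:

  H_0: rank C_0 − rank ∂_1 = 9 − 8 = 1, and the invariant factors of ∂_1 are all 1, so H_0 = Z.
  H_1: rank ker ∂_1 − rank ∂_2 = (18 − 8) − 9 = 1, and the invariant factors of ∂_2 are all 1, so H_1 = Z.
  H_2: rank ker ∂_2 − rank ∂_3 = (12 − 9) − 3 = 0, and the invariant factors of ∂_3 are all 1, so H_2 = 0.
  H_3: rank ker ∂_3 − rank ∂_4 = (3 − 3) − 0 = 0, and there is no ∂_4, so H_3 = 0.

As a check, the Euler characteristic is 9 − 18 + 12 − 3 = 0, which agrees with 1 − 1 + 0 − 0 = 0.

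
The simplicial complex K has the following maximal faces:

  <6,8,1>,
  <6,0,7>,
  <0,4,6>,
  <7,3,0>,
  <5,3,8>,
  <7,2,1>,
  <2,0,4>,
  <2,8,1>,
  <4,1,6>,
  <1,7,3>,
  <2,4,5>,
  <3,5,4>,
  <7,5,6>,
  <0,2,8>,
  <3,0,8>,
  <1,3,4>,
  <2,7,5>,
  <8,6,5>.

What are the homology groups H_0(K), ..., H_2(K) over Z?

H_0 ≅ Z,  H_1 ≅ Z^2,  H_2 ≅ Z.

We work with the vertex ordering 0 < 1 < 2 < 3 < 4 < 5 < 6 < 7 < 8. The simplices of K, each written with vertices in increasing order, are:

  0-simplices (9): [0], [1], [2], [3], [4], [5], [6], [7], [8]
  1-simplices (27): (27 of them)
  2-simplices (18): [0,2,4], [0,2,8], [0,3,7], [0,3,8], [0,4,6], [0,6,7], [1,2,7], [1,2,8], [1,3,4], [1,3,7], [1,4,6], [1,6,8], [2,4,5], [2,5,7], [3,4,5], [3,5,8], [5,6,7], [5,6,8]

Hence C_0 ≅ Z^9, C_1 ≅ Z^27, C_2 ≅ Z^18.

∂_1: C_1 → C_0 is given by ∂[p,q] = [q] − [p].
The 9×27 boundary matrix has rank 8 and Smith normal form diag(1,1,1,1,1,1,1,1).

∂_2: C_2 → C_1 acts by ∂[p,q,r] = [q,r] − [p,r] + [p,q]. For instance
  ∂[0,3,8] = [3,8] − [0,8] + [0,3],
  ∂[0,2,8] = [2,8] − [0,8] + [0,2].
As a 27×18 matrix over Z this has rank 17, with invariant factors (1,1,1,1,1,1,1,1,1,1,1,1,1,1,1,1,1).

Computing H_k = (kernel of ∂_k) / (image of ∂_{k+1}):

  H_0: rank C_0 − rank ∂_1 = 9 − 8 = 1, and the invariant factors of ∂_1 are all 1, so H_0 = Z.
  H_1: rank ker ∂_1 − rank ∂_2 = (27 − 8) − 17 = 2, and the invariant factors of ∂_2 are all 1, so H_1 = Z^2.
  H_2: rank ker ∂_2 − rank ∂_3 = (18 − 17) − 0 = 1, and there is no ∂_3, so H_2 = Z.

As a check, the Euler characteristic is 9 − 27 + 18 = 0, which agrees with 1 − 2 + 1 = 0.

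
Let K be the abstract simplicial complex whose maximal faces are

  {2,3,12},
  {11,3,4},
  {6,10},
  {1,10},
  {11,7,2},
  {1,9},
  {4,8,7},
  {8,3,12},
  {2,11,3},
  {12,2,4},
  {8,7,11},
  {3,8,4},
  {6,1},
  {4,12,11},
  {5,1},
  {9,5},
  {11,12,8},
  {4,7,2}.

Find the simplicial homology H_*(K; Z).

Take the total order 1 < 2 < 3 < 4 < 5 < 6 < 7 < 8 < 9 < 10 < 11 < 12 on the vertex set. Then K (dimension 2) consists of the simplices:

  0-simplices (12): [1], [2], [3], [4], [5], [6], [7], [8], [9], [10], [11], [12]
  1-simplices (24): (24 of them)
  2-simplices (12): [2,3,11], [2,3,12], [2,4,7], [2,4,12], [2,7,11], [3,4,8], [3,4,11], [3,8,12], [4,7,8], [4,11,12], [7,8,11], [8,11,12]

Hence C_0 ≅ Z^12, C_1 ≅ Z^24, C_2 ≅ Z^12.

∂_1: C_1 → C_0 is given by ∂[p,q] = [q] − [p].
This gives a 12×24 integer matrix of rank 10; reducing to Smith normal form yields diagonal entries (1,1,1,1,1,1,1,1,1,1).

The boundary map ∂_2: C_2 → C_1 sends each 2-simplex [p,q,r] to [q,r] − [p,r] + [p,q]. For instance
  ∂[7,8,11] = [8,11] − [7,11] + [7,8],
  ∂[2,3,11] = [3,11] − [2,11] + [2,3].
This gives a 24×12 integer matrix of rank 12; reducing to Smith normal form yields diagonal entries (1,1,1,1,1,1,1,1,1,1,1,2).

Reading off H_k = ker ∂_k / im ∂_{k+1}:

  H_0: rank C_0 − rank ∂_1 = 12 − 10 = 2, and the invariant factors of ∂_1 are all 1, so H_0 = Z^2.
  H_1: rank ker ∂_1 − rank ∂_2 = (24 − 10) − 12 = 2, and ∂_2 has invariant factor 2 > 1, so H_1 = Z^2 ⊕ Z/2Z.
  H_2: rank ker ∂_2 − rank ∂_3 = (12 − 12) − 0 = 0, and there is no ∂_3, so H_2 = 0.

H_0 = Z^2,  H_1 = Z^2 ⊕ Z/2Z,  H_2 = 0.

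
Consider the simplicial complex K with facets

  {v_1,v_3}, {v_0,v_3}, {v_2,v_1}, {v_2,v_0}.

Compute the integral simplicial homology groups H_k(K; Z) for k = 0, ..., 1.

Take the total order v_0 < v_1 < v_2 < v_3 on the vertex set. Then K (dimension 1) consists of the simplices:

  0-simplices (4): [v_0], [v_1], [v_2], [v_3]
  1-simplices (4): [v_0,v_2], [v_0,v_3], [v_1,v_2], [v_1,v_3]

Hence C_0 ≅ Z^4, C_1 ≅ Z^4.

Boundary ∂_1: C_1 → C_0 sends each edge [p,q] (with p < q) to q − p. For instance
  ∂[v_1,v_3] = [v_3] − [v_1].
The 4×4 boundary matrix has rank 3 and Smith normal form diag(1,1,1).

Reading off H_k = ker ∂_k / im ∂_{k+1}:

  H_0: rank C_0 − rank ∂_1 = 4 − 3 = 1, and the invariant factors of ∂_1 are all 1, so H_0 = Z.
  H_1: rank ker ∂_1 − rank ∂_2 = (4 − 3) − 0 = 1, and there is no ∂_2, so H_1 = Z.

As a check, the Euler characteristic is 4 − 4 = 0, which agrees with 1 − 1 = 0.

H_0 = Z,  H_1 = Z.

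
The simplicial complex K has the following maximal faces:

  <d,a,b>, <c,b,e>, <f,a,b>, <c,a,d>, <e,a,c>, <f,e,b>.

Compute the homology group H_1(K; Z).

Fix the vertex order a < b < c < d < e < f and write every simplex with vertices in increasing order. Then dim K = 2 and the simplices of K are:

  0-simplices (6): a, b, c, d, e, f
  1-simplices (12): ab, ac, ad, ae, af, bc, bd, be, bf, cd, ce, ef
  2-simplices (6): abd, abf, acd, ace, bce, bef

Hence C_0 ≅ Z^6, C_1 ≅ Z^12, C_2 ≅ Z^6.

The boundary map ∂_1: C_1 → C_0 sends each edge [p,q] (with p < q) to q − p.
The 6×12 boundary matrix has rank 5 and Smith normal form diag(1,1,1,1,1).

∂_2: C_2 → C_1 acts by ∂[p,q,r] = [q,r] − [p,r] + [p,q]. For instance
  ∂acd = cd − ad + ac,
  ∂abd = bd − ad + ab.
The resulting 12×6 matrix has rank 6, and its Smith normal form has invariant factors (1,1,1,1,1,1).

Reading off H_k = ker ∂_k / im ∂_{k+1}:

  H_1: rank ker ∂_1 − rank ∂_2 = (12 − 5) − 6 = 1, and the invariant factors of ∂_2 are all 1, so H_1 = Z.

H_1 = Z.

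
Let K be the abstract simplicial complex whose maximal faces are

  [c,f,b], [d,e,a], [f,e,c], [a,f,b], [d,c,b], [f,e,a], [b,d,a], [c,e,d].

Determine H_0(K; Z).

Fix the vertex order a < b < c < d < e < f and write every simplex with vertices in increasing order. Then dim K = 2 and the simplices of K are:

  0-simplices (6): a, b, c, d, e, f
  1-simplices (12): ab, ad, ae, af, bc, bd, bf, cd, ce, cf, de, ef
  2-simplices (8): abd, abf, ade, aef, bcd, bcf, cde, cef

Hence C_0 ≅ Z^6, C_1 ≅ Z^12, C_2 ≅ Z^8.

The boundary map ∂_1: C_1 → C_0 sends each edge [p,q] (with p < q) to q − p. For instance
  ∂ce = e − c.
The 6×12 boundary matrix has rank 5 and Smith normal form diag(1,1,1,1,1).

∂_2: C_2 → C_1 acts by ∂[p,q,r] = [q,r] − [p,r] + [p,q]. For instance
  ∂bcf = cf − bf + bc,
  ∂cde = de − ce + cd.
This gives a 12×8 integer matrix of rank 7; reducing to Smith normal form yields diagonal entries (1,1,1,1,1,1,1).

Now H_k = ker ∂_k / im ∂_{k+1}, so:

  H_0: rank C_0 − rank ∂_1 = 6 − 5 = 1, and the invariant factors of ∂_1 are all 1, so H_0 = Z.

H_0 ≅ Z.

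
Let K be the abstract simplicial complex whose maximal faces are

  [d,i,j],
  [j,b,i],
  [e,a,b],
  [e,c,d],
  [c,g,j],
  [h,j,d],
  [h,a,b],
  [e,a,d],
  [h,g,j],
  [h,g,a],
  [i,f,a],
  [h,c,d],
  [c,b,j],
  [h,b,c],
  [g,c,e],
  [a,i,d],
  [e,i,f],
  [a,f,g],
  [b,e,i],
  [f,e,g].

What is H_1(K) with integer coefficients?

H_1 ≅ Z ⊕ Z_2.

Fix the vertex order a < b < c < d < e < f < g < h < i < j and write every simplex with vertices in increasing order. Then dim K = 2 and the simplices of K are:

  0-simplices (10): a, b, c, d, e, f, g, h, i, j
  1-simplices (30): ab, ad, ae, af, ag, ah, ai, bc, be, bh, bi, bj, cd, ce, cg, ch, cj, de, dh, di, dj, ef, eg, ei, fg, fi, gh, gj, hj, ij
  2-simplices (20): abe, abh, ade, adi, afg, afi, agh, bch, bcj, bei, bij, cde, cdh, ceg, cgj, dhj, dij, efg, efi, ghj

so the chain groups are C_0 ≅ Z^10, C_1 ≅ Z^30, C_2 ≅ Z^20.

The boundary map ∂_1: C_1 → C_0 is given by ∂[p,q] = [q] − [p]. For instance
  ∂cj = j − c.
This gives a 10×30 integer matrix of rank 9; reducing to Smith normal form yields diagonal entries (1,1,1,1,1,1,1,1,1).

∂_2: C_2 → C_1 acts by ∂[p,q,r] = [q,r] − [p,r] + [p,q]. For instance
  ∂abe = be − ae + ab,
  ∂agh = gh − ah + ag.
As a 30×20 matrix over Z this has rank 20, with invariant factors (1,1,1,1,1,1,1,1,1,1,1,1,1,1,1,1,1,1,1,2).

Now H_k = ker ∂_k / im ∂_{k+1}, so:

  H_1: rank ker ∂_1 − rank ∂_2 = (30 − 9) − 20 = 1, and ∂_2 has invariant factor 2 > 1, so H_1 ≅ Z ⊕ Z_2.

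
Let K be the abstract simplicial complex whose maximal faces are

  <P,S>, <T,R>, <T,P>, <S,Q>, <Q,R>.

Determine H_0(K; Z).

K has 5 vertices, 5 edges.
rank ∂_0 = 0, rank ∂_1 = 4 ⇒ b_0 = 5 − 0 − 4 = 1; all invariant factors of ∂_1 are 1 so no torsion. So H_0 = Z.

H_0 = Z.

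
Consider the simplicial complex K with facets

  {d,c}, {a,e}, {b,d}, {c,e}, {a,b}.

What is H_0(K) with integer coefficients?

H_0 = Z.

Fix the vertex order a < b < c < d < e and write every simplex with vertices in increasing order. Then dim K = 1 and the simplices of K are:

  0-simplices (5): a, b, c, d, e
  1-simplices (5): ab, ae, bd, cd, ce

so the chain groups are C_0 ≅ Z^5, C_1 ≅ Z^5.

Boundary ∂_1: C_1 → C_0 is given by ∂[p,q] = [q] − [p]. For instance
  ∂ae = e − a.
As a 5×5 matrix over Z this has rank 4, with invariant factors (1,1,1,1).

Computing H_k = (kernel of ∂_k) / (image of ∂_{k+1}):

  H_0: rank C_0 − rank ∂_1 = 5 − 4 = 1, and the invariant factors of ∂_1 are all 1, so H_0 = Z.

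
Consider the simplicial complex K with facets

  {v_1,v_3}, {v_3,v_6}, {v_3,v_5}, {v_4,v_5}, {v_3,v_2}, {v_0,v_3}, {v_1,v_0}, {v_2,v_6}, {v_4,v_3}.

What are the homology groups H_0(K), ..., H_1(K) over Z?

Order the vertices as v_0 < v_1 < v_2 < v_3 < v_4 < v_5 < v_6. Listing each simplex with vertices in this order, K has dimension 1 with simplices:

  0-simplices (7): [v_0], [v_1], [v_2], [v_3], [v_4], [v_5], [v_6]
  1-simplices (9): [v_0,v_1], [v_0,v_3], [v_1,v_3], [v_2,v_3], [v_2,v_6], [v_3,v_4], [v_3,v_5], [v_3,v_6], [v_4,v_5]

so the chain groups are C_0 ≅ Z^7, C_1 ≅ Z^9.

Boundary ∂_1: C_1 → C_0 is given by ∂[p,q] = [q] − [p].
The resulting 7×9 matrix has rank 6, and its Smith normal form has invariant factors (1,1,1,1,1,1).

From H_k ≅ ker(∂_k) / im(∂_{k+1}) we obtain:

  H_0: rank C_0 − rank ∂_1 = 7 − 6 = 1, and the invariant factors of ∂_1 are all 1, so H_0 ≅ Z.
  H_1: rank ker ∂_1 − rank ∂_2 = (9 − 6) − 0 = 3, and there is no ∂_2, so H_1 ≅ Z^3.

(K is a triangulation of a wedge of 3 circles.)

H_0 = Z,  H_1 = Z^3.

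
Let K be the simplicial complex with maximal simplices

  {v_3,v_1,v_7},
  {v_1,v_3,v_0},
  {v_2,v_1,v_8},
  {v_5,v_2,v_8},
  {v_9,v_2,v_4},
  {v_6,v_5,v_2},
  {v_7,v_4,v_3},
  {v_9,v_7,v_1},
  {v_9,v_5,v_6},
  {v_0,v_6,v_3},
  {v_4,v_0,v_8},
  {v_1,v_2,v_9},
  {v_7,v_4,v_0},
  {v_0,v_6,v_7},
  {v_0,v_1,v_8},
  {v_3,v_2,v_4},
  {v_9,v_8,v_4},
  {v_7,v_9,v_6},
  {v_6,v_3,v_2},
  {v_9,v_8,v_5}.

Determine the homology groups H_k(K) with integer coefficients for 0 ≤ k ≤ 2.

H_0 = Z,  H_1 = Z ⊕ Z_2,  H_2 = 0.

We work with the vertex ordering v_0 < v_1 < v_2 < v_3 < v_4 < v_5 < v_6 < v_7 < v_8 < v_9. The simplices of K, each written with vertices in increasing order, are:

  0-simplices (10): [v_0], [v_1], [v_2], [v_3], [v_4], [v_5], [v_6], [v_7], [v_8], [v_9]
  1-simplices (30): (30 of them)
  2-simplices (20): (20 of them)

Hence C_0 ≅ Z^10, C_1 ≅ Z^30, C_2 ≅ Z^20.

The boundary map ∂_1: C_1 → C_0 maps an edge to its endpoints' difference, ∂[p,q] = q − p.
This gives a 10×30 integer matrix of rank 9; reducing to Smith normal form yields diagonal entries (1,1,1,1,1,1,1,1,1).

∂_2: C_2 → C_1 sends each 2-simplex [p,q,r] to [q,r] − [p,r] + [p,q]. For instance
  ∂[v_0,v_6,v_7] = [v_6,v_7] − [v_0,v_7] + [v_0,v_6],
  ∂[v_1,v_2,v_8] = [v_2,v_8] − [v_1,v_8] + [v_1,v_2].
As a 30×20 matrix over Z this has rank 20, with invariant factors (1,1,1,1,1,1,1,1,1,1,1,1,1,1,1,1,1,1,1,2).

Now H_k = ker ∂_k / im ∂_{k+1}, so:

  H_0: rank C_0 − rank ∂_1 = 10 − 9 = 1, and the invariant factors of ∂_1 are all 1, so H_0 ≅ Z.
  H_1: rank ker ∂_1 − rank ∂_2 = (30 − 9) − 20 = 1, and ∂_2 has invariant factor 2 > 1, so H_1 ≅ Z ⊕ Z_2.
  H_2: rank ker ∂_2 − rank ∂_3 = (20 − 20) − 0 = 0, and there is no ∂_3, so H_2 ≅ 0.

As a check, the Euler characteristic is 10 − 30 + 20 = 0, which agrees with 1 − 1 + 0 = 0.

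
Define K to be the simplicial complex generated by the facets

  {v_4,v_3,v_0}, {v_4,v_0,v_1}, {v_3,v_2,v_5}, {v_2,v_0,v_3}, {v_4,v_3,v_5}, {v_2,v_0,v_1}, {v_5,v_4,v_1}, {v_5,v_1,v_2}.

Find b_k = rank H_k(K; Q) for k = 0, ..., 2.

b_0 = 1, b_1 = 0, b_2 = 1.

Take the total order v_0 < v_1 < v_2 < v_3 < v_4 < v_5 on the vertex set. Then K (dimension 2) consists of the simplices:

  0-simplices (6): [v_0], [v_1], [v_2], [v_3], [v_4], [v_5]
  1-simplices (12): [v_0,v_1], [v_0,v_2], [v_0,v_3], [v_0,v_4], [v_1,v_2], [v_1,v_4], [v_1,v_5], [v_2,v_3], [v_2,v_5], [v_3,v_4], [v_3,v_5], [v_4,v_5]
  2-simplices (8): [v_0,v_1,v_2], [v_0,v_1,v_4], [v_0,v_2,v_3], [v_0,v_3,v_4], [v_1,v_2,v_5], [v_1,v_4,v_5], [v_2,v_3,v_5], [v_3,v_4,v_5]

giving chain groups C_0 ≅ Z^6, C_1 ≅ Z^12, C_2 ≅ Z^8.

∂_1: C_1 → C_0 is given by ∂[p,q] = [q] − [p]. For instance
  ∂[v_0,v_3] = [v_3] − [v_0].
The resulting 6×12 matrix has rank 5, and its Smith normal form has invariant factors (1,1,1,1,1).

Boundary ∂_2: C_2 → C_1 sends each 2-simplex [p,q,r] to [q,r] − [p,r] + [p,q]. For instance
  ∂[v_1,v_4,v_5] = [v_4,v_5] − [v_1,v_5] + [v_1,v_4],
  ∂[v_0,v_1,v_4] = [v_1,v_4] − [v_0,v_4] + [v_0,v_1].
The 12×8 boundary matrix has rank 7 and Smith normal form diag(1,1,1,1,1,1,1).

Reading off H_k = ker ∂_k / im ∂_{k+1}:

  H_0: rank C_0 − rank ∂_1 = 6 − 5 = 1, and the invariant factors of ∂_1 are all 1, so H_0 = Z.
  H_1: rank ker ∂_1 − rank ∂_2 = (12 − 5) − 7 = 0, and the invariant factors of ∂_2 are all 1, so H_1 = 0.
  H_2: rank ker ∂_2 − rank ∂_3 = (8 − 7) − 0 = 1, and there is no ∂_3, so H_2 = Z.

(K is a triangulation of the 2-sphere S^2.)

Hence the Betti numbers are b_0 = 1, b_1 = 0, b_2 = 1.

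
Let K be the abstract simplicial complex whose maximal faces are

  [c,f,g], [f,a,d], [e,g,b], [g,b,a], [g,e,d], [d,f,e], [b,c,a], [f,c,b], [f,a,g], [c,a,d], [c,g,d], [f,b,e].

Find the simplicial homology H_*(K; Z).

H_0 = Z,  H_1 = Z/2Z,  H_2 = 0.

Fix the vertex order a < b < c < d < e < f < g and write every simplex with vertices in increasing order. Then dim K = 2 and the simplices of K are:

  0-simplices (7): a, b, c, d, e, f, g
  1-simplices (18): ab, ac, ad, af, ag, bc, be, bf, bg, cd, cf, cg, de, df, dg, ef, eg, fg
  2-simplices (12): abc, abg, acd, adf, afg, bcf, bef, beg, cdg, cfg, def, deg

Hence C_0 ≅ Z^7, C_1 ≅ Z^18, C_2 ≅ Z^12.

Boundary ∂_1: C_1 → C_0 maps an edge to its endpoints' difference, ∂[p,q] = q − p. For instance
  ∂de = e − d.
The resulting 7×18 matrix has rank 6, and its Smith normal form has invariant factors (1,1,1,1,1,1).

Boundary ∂_2: C_2 → C_1 sends each 2-simplex [p,q,r] to [q,r] − [p,r] + [p,q]. For instance
  ∂abg = bg − ag + ab,
  ∂abc = bc − ac + ab.
The 18×12 boundary matrix has rank 12 and Smith normal form diag(1,1,1,1,1,1,1,1,1,1,1,2).

Reading off H_k = ker ∂_k / im ∂_{k+1}:

  H_0: rank C_0 − rank ∂_1 = 7 − 6 = 1, and the invariant factors of ∂_1 are all 1, so H_0 = Z.
  H_1: rank ker ∂_1 − rank ∂_2 = (18 − 6) − 12 = 0, and ∂_2 has invariant factor 2 > 1, so H_1 = Z/2Z.
  H_2: rank ker ∂_2 − rank ∂_3 = (12 − 12) − 0 = 0, and there is no ∂_3, so H_2 = 0.

As a check, the Euler characteristic is 7 − 18 + 12 = 1, which agrees with 1 − 0 + 0 = 1.
(K is a triangulation of the real projective plane RP^2.)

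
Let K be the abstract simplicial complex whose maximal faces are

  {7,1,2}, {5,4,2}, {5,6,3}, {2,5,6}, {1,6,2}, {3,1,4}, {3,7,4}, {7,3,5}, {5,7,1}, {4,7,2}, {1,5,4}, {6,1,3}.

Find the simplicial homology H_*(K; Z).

Order the vertices as 1 < 2 < 3 < 4 < 5 < 6 < 7. Listing each simplex with vertices in this order, K has dimension 2 with simplices:

  0-simplices (7): [1], [2], [3], [4], [5], [6], [7]
  1-simplices (18): [1,2], [1,3], [1,4], [1,5], [1,6], [1,7], [2,4], [2,5], [2,6], [2,7], [3,4], [3,5], [3,6], [3,7], [4,5], [4,7], [5,6], [5,7]
  2-simplices (12): [1,2,6], [1,2,7], [1,3,4], [1,3,6], [1,4,5], [1,5,7], [2,4,5], [2,4,7], [2,5,6], [3,4,7], [3,5,6], [3,5,7]

so the chain groups are C_0 ≅ Z^7, C_1 ≅ Z^18, C_2 ≅ Z^12.

∂_1: C_1 → C_0 maps an edge to its endpoints' difference, ∂[p,q] = q − p.
This gives a 7×18 integer matrix of rank 6; reducing to Smith normal form yields diagonal entries (1,1,1,1,1,1).

Boundary ∂_2: C_2 → C_1 acts by ∂[p,q,r] = [q,r] − [p,r] + [p,q]. For instance
  ∂[1,3,6] = [3,6] − [1,6] + [1,3],
  ∂[2,4,5] = [4,5] − [2,5] + [2,4].
As a 18×12 matrix over Z this has rank 12, with invariant factors (1,1,1,1,1,1,1,1,1,1,1,2).

Now H_k = ker ∂_k / im ∂_{k+1}, so:

  H_0: rank C_0 − rank ∂_1 = 7 − 6 = 1, and the invariant factors of ∂_1 are all 1, so H_0 ≅ Z.
  H_1: rank ker ∂_1 − rank ∂_2 = (18 − 6) − 12 = 0, and ∂_2 has invariant factor 2 > 1, so H_1 ≅ Z/2.
  H_2: rank ker ∂_2 − rank ∂_3 = (12 − 12) − 0 = 0, and there is no ∂_3, so H_2 ≅ 0.

As a check, the Euler characteristic is 7 − 18 + 12 = 1, which agrees with 1 − 0 + 0 = 1.
(K is a triangulation of the real projective plane RP^2.)

H_0 = Z,  H_1 = Z/2,  H_2 = 0.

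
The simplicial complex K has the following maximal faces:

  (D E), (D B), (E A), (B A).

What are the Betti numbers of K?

b_0 = 1, b_1 = 1.

Order the vertices as A < B < D < E. Listing each simplex with vertices in this order, K has dimension 1 with simplices:

  0-simplices (4): A, B, D, E
  1-simplices (4): AB, AE, BD, DE

giving chain groups C_0 ≅ Z^4, C_1 ≅ Z^4.

Boundary ∂_1: C_1 → C_0 maps an edge to its endpoints' difference, ∂[p,q] = q − p. For instance
  ∂AB = B − A.
This gives a 4×4 integer matrix of rank 3; reducing to Smith normal form yields diagonal entries (1,1,1).

Now H_k = ker ∂_k / im ∂_{k+1}, so:

  H_0: rank C_0 − rank ∂_1 = 4 − 3 = 1, and the invariant factors of ∂_1 are all 1, so H_0 = Z.
  H_1: rank ker ∂_1 − rank ∂_2 = (4 − 3) − 0 = 1, and there is no ∂_2, so H_1 = Z.

As a check, the Euler characteristic is 4 − 4 = 0, which agrees with 1 − 1 = 0.

Hence the Betti numbers are b_0 = 1, b_1 = 1.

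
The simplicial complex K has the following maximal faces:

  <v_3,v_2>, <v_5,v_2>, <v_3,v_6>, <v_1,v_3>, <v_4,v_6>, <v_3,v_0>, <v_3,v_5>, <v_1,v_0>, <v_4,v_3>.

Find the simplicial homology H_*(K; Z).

We work with the vertex ordering v_0 < v_1 < v_2 < v_3 < v_4 < v_5 < v_6. The simplices of K, each written with vertices in increasing order, are:

  0-simplices (7): [v_0], [v_1], [v_2], [v_3], [v_4], [v_5], [v_6]
  1-simplices (9): [v_0,v_1], [v_0,v_3], [v_1,v_3], [v_2,v_3], [v_2,v_5], [v_3,v_4], [v_3,v_5], [v_3,v_6], [v_4,v_6]

giving chain groups C_0 ≅ Z^7, C_1 ≅ Z^9.

The boundary map ∂_1: C_1 → C_0 sends each edge [p,q] (with p < q) to q − p. For instance
  ∂[v_0,v_3] = [v_3] − [v_0].
The 7×9 boundary matrix has rank 6 and Smith normal form diag(1,1,1,1,1,1).

Reading off H_k = ker ∂_k / im ∂_{k+1}:

  H_0: rank C_0 − rank ∂_1 = 7 − 6 = 1, and the invariant factors of ∂_1 are all 1, so H_0 = Z.
  H_1: rank ker ∂_1 − rank ∂_2 = (9 − 6) − 0 = 3, and there is no ∂_2, so H_1 = Z^3.

H_0 = Z,  H_1 = Z^3.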